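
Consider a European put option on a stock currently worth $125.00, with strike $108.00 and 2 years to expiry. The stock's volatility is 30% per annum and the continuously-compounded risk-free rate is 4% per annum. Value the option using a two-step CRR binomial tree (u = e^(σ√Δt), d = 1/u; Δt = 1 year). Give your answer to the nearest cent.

$9.36

CRR parameters: u = e^(σ√Δt) = e^(0.3·√1) = 1.3499, d = 1/u = 0.7408
Per-period rate: rΔt = 0.04·1 = 0.04, so R = e^0.04 = 1.0408
Risk-neutral probability p = (e^0.04 − 0.7408)/(1.3499 − 0.7408) = 0.3000/0.6090 = 0.4926
Terminal stock prices: S_uu = 227.8, S_ud = 125, S_dd = 68.6
Terminal payoffs (K − S): max(-119.8, 0) = 0, max(-17, 0) = 0, max(39.4, 0) = 39.4
Node u (S = 168.7): V_u = e^(−0.04)·[0.4926·0.0000 + 0.5074·0.0000] = 0.0000
Node d (S = 92.6): V_d = e^(−0.04)·[0.4926·0.0000 + 0.5074·39.3985] = 19.2083
Node 0 (S = 125): V_0 = e^(−0.04)·[0.4926·0.0000 + 0.5074·19.2083] = 9.3647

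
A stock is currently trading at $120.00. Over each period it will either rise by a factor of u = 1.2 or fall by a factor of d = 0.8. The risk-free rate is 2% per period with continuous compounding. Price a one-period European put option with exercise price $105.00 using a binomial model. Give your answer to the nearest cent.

Risk-neutral probability p = (e^0.02 − 0.8)/(1.2 − 0.8) = 0.2202/0.4000 = 0.5505
Terminal stock prices: S_u = 144, S_d = 96
Terminal payoffs (K − S): max(-39, 0) = 0, max(9, 0) = 9
Node 0 (S = 120): V_0 = e^(−0.02)·[0.5505·0.0000 + 0.4495·9.0000] = 3.9654

$3.97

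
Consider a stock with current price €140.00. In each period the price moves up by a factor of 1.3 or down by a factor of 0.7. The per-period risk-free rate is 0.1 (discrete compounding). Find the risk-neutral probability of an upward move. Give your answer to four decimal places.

p = 0.6667

Risk-neutral probability p = (1 + 0.1 − 0.7)/(1.3 − 0.7) = 0.4000/0.6000 = 0.6667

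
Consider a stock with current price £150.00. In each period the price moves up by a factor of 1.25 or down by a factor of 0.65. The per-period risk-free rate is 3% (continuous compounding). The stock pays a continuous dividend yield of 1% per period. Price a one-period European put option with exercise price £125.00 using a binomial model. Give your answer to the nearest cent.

£10.22

Per-period risk-free factor R = e^0.03 = 1.0305; dividend-adjusted growth = e^(0.03−0.01) = 1.0202.
Risk-neutral probability p = (1.0202 − 0.65)/(1.25 − 0.65) = 0.3702/0.6000 = 0.6170
Terminal stock prices: S_u = 187.5, S_d = 97.5
Terminal payoffs (K − S): max(-62.5, 0) = 0, max(27.5, 0) = 27.5
Node 0 (S = 150): V_0 = e^(−0.03)·[0.6170·0.0000 + 0.3830·27.5000] = 10.2212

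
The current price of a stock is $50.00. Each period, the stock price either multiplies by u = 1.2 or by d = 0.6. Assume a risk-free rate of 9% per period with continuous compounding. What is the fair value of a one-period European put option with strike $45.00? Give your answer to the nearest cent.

Risk-neutral probability p = (e^0.09 − 0.6)/(1.2 − 0.6) = 0.4942/0.6000 = 0.8236
Terminal stock prices: S_u = 60, S_d = 30
Terminal payoffs (K − S): max(-15, 0) = 0, max(15, 0) = 15
Node 0 (S = 50): V_0 = e^(−0.09)·[0.8236·0.0000 + 0.1764·15.0000] = 2.4179

$2.42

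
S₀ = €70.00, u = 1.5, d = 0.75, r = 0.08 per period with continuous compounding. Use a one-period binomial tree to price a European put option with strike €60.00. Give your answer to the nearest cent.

Risk-neutral probability p = (e^0.08 − 0.75)/(1.5 − 0.75) = 0.3333/0.7500 = 0.4444
Terminal stock prices: S_u = 105, S_d = 52.5
Terminal payoffs (K − S): max(-45, 0) = 0, max(7.5, 0) = 7.5
Node 0 (S = 70): V_0 = e^(−0.08)·[0.4444·0.0000 + 0.5556·7.5000] = 3.8467

€3.85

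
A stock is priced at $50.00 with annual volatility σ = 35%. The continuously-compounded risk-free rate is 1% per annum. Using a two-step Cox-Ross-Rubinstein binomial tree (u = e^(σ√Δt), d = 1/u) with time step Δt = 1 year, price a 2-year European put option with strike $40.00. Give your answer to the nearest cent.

CRR parameters: u = e^(σ√Δt) = e^(0.35·√1) = 1.4191, d = 1/u = 0.7047
Per-period rate: rΔt = 0.01·1 = 0.01, so R = e^0.01 = 1.0101
Risk-neutral probability p = (e^0.01 − 0.7047)/(1.4191 − 0.7047) = 0.3054/0.7144 = 0.4275
Terminal stock prices: S_uu = 100.7, S_ud = 50, S_dd = 24.83
Terminal payoffs (K − S): max(-60.69, 0) = 0, max(-10, 0) = 0, max(15.17, 0) = 15.17
Node u (S = 70.95): V_u = e^(−0.01)·[0.4275·0.0000 + 0.5725·0.0000] = 0.0000
Node d (S = 35.23): V_d = e^(−0.01)·[0.4275·0.0000 + 0.5725·15.1707] = 8.5996
Node 0 (S = 50): V_0 = e^(−0.01)·[0.4275·0.0000 + 0.5725·8.5996] = 4.8747

$4.87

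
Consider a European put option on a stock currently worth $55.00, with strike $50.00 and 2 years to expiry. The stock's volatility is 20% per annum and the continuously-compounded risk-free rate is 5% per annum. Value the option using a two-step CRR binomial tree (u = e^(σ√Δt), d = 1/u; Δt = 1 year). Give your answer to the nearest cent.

$2.12

CRR parameters: u = e^(σ√Δt) = e^(0.2·√1) = 1.2214, d = 1/u = 0.8187
Per-period rate: rΔt = 0.05·1 = 0.05, so R = e^0.05 = 1.0513
Risk-neutral probability p = (e^0.05 − 0.8187)/(1.2214 − 0.8187) = 0.2325/0.4027 = 0.5775
Terminal stock prices: S_uu = 82.05, S_ud = 55, S_dd = 36.87
Terminal payoffs (K − S): max(-32.05, 0) = 0, max(-5, 0) = 0, max(13.13, 0) = 13.13
Node u (S = 67.18): V_u = e^(−0.05)·[0.5775·0.0000 + 0.4225·0.0000] = 0.0000
Node d (S = 45.03): V_d = e^(−0.05)·[0.5775·0.0000 + 0.4225·13.1324] = 5.2779
Node 0 (S = 55): V_0 = e^(−0.05)·[0.5775·0.0000 + 0.4225·5.2779] = 2.1212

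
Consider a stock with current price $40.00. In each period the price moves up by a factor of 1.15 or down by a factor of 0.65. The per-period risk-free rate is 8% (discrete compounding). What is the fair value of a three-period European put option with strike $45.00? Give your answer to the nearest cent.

Risk-neutral probability p = (1 + 0.08 − 0.65)/(1.15 − 0.65) = 0.4300/0.5000 = 0.8600
Terminal stock prices: S_uuu = 60.83, S_uud = 34.38, S_udd = 19.44, S_ddd = 10.98
Terminal payoffs (K − S): max(-15.83, 0) = 0, max(10.62, 0) = 10.62, max(25.56, 0) = 25.56, max(34.02, 0) = 34.02
Node uu (S = 52.9): V_uu = 1/1.08·[0.8600·0.0000 + 0.1400·10.6150] = 1.3760
Node ud (S = 29.9): V_ud = 1/1.08·[0.8600·10.6150 + 0.1400·25.5650] = 11.7667
Node dd (S = 16.9): V_dd = 1/1.08·[0.8600·25.5650 + 0.1400·34.0150] = 24.7667
Node u (S = 46): V_u = 1/1.08·[0.8600·1.3760 + 0.1400·11.7667] = 2.6210
Node d (S = 26): V_d = 1/1.08·[0.8600·11.7667 + 0.1400·24.7667] = 12.5802
Node 0 (S = 40): V_0 = 1/1.08·[0.8600·2.6210 + 0.1400·12.5802] = 3.7179

$3.72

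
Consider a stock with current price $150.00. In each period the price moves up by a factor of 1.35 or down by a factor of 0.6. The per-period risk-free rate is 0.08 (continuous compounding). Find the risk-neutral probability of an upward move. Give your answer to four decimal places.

Risk-neutral probability p = (e^0.08 − 0.6)/(1.35 − 0.6) = 0.4833/0.7500 = 0.6444

p = 0.6444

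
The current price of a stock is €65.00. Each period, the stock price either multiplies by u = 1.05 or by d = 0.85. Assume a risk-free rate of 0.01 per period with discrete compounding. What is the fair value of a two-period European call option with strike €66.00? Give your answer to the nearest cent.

Risk-neutral probability p = (1 + 0.01 − 0.85)/(1.05 − 0.85) = 0.1600/0.2000 = 0.8000
Terminal stock prices: S_uu = 71.66, S_ud = 58.01, S_dd = 46.96
Terminal payoffs (S − K): max(5.663, 0) = 5.663, max(-7.988, 0) = 0, max(-19.04, 0) = 0
Node u (S = 68.25): V_u = 1/1.01·[0.8000·5.6625 + 0.2000·0.0000] = 4.4851
Node d (S = 55.25): V_d = 1/1.01·[0.8000·0.0000 + 0.2000·0.0000] = 0.0000
Node 0 (S = 65): V_0 = 1/1.01·[0.8000·4.4851 + 0.2000·0.0000] = 3.5526

€3.55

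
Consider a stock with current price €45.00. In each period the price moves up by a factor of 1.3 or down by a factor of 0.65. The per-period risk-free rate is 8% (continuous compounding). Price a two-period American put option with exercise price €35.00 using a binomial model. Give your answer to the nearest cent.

Risk-neutral probability p = (e^0.08 − 0.65)/(1.3 − 0.65) = 0.4333/0.6500 = 0.6666
Terminal stock prices: S_uu = 76.05, S_ud = 38.02, S_dd = 19.01
Terminal payoffs (K − S): max(-41.05, 0) = 0, max(-3.025, 0) = 0, max(15.99, 0) = 15.99
Node u (S = 58.5): continuation = e^(−0.08)·[0.6666·0.0000 + 0.3334·0.0000] = 0.0000; exercise value = 0.0000 ≤ continuation, so V_u = 0.0000
Node d (S = 29.25): continuation = e^(−0.08)·[0.6666·0.0000 + 0.3334·15.9875] = 4.9205; exercise value = 5.7500 > continuation, so V_d = 5.7500 (exercise)
Node 0 (S = 45): continuation = e^(−0.08)·[0.6666·0.0000 + 0.3334·5.7500] = 1.7697; exercise value = 0.0000 ≤ continuation, so V_0 = 1.7697

€1.77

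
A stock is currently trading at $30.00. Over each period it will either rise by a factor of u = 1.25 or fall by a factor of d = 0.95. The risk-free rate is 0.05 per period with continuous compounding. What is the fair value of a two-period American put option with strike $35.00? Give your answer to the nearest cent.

$5.00

Risk-neutral probability p = (e^0.05 − 0.95)/(1.25 − 0.95) = 0.1013/0.3000 = 0.3376
Terminal stock prices: S_uu = 46.88, S_ud = 35.62, S_dd = 27.07
Terminal payoffs (K − S): max(-11.88, 0) = 0, max(-0.625, 0) = 0, max(7.925, 0) = 7.925
Node u (S = 37.5): continuation = e^(−0.05)·[0.3376·0.0000 + 0.6624·0.0000] = 0.0000; exercise value = 0.0000 ≤ continuation, so V_u = 0.0000
Node d (S = 28.5): continuation = e^(−0.05)·[0.3376·0.0000 + 0.6624·7.9250] = 4.9937; exercise value = 6.5000 > continuation, so V_d = 6.5000 (exercise)
Node 0 (S = 30): continuation = e^(−0.05)·[0.3376·0.0000 + 0.6624·6.5000] = 4.0958; exercise value = 5.0000 > continuation, so V_0 = 5.0000 (exercise)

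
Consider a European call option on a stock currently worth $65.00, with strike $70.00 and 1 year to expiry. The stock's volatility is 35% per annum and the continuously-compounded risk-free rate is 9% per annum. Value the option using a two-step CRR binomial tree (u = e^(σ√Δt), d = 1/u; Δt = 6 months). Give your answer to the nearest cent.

$9.42

CRR parameters: u = e^(σ√Δt) = e^(0.35·√0.5) = 1.2808, d = 1/u = 0.7808
Per-period rate: rΔt = 0.09·0.5 = 0.045, so R = e^0.045 = 1.0460
Risk-neutral probability p = (e^0.045 − 0.7808)/(1.2808 − 0.7808) = 0.2653/0.5000 = 0.5305
Terminal stock prices: S_uu = 106.6, S_ud = 65, S_dd = 39.62
Terminal payoffs (S − K): max(36.63, 0) = 36.63, max(-5, 0) = 0, max(-30.38, 0) = 0
Node u (S = 83.25): V_u = e^(−0.045)·[0.5305·36.6297 + 0.4695·0.0000] = 18.5766
Node d (S = 50.75): V_d = e^(−0.045)·[0.5305·0.0000 + 0.4695·0.0000] = 0.0000
Node 0 (S = 65): V_0 = e^(−0.045)·[0.5305·18.5766 + 0.4695·0.0000] = 9.4211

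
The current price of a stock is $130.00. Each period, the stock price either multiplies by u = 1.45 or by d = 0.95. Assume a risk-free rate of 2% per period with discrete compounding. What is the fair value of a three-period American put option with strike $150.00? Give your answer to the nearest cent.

$23.23

Risk-neutral probability p = (1 + 0.02 − 0.95)/(1.45 − 0.95) = 0.0700/0.5000 = 0.1400
Terminal stock prices: S_uuu = 396.3, S_uud = 259.7, S_udd = 170.1, S_ddd = 111.5
Terminal payoffs (K − S): max(-246.3, 0) = 0, max(-109.7, 0) = 0, max(-20.12, 0) = 0, max(38.54, 0) = 38.54
Node uu (S = 273.3): continuation = 1/1.02·[0.1400·0.0000 + 0.8600·0.0000] = 0.0000; exercise value = 0.0000 ≤ continuation, so V_uu = 0.0000
Node ud (S = 179.1): continuation = 1/1.02·[0.1400·0.0000 + 0.8600·0.0000] = 0.0000; exercise value = 0.0000 ≤ continuation, so V_ud = 0.0000
Node dd (S = 117.3): continuation = 1/1.02·[0.1400·0.0000 + 0.8600·38.5413] = 32.4956; exercise value = 32.6750 > continuation, so V_dd = 32.6750 (exercise)
Node u (S = 188.5): continuation = 1/1.02·[0.1400·0.0000 + 0.8600·0.0000] = 0.0000; exercise value = 0.0000 ≤ continuation, so V_u = 0.0000
Node d (S = 123.5): continuation = 1/1.02·[0.1400·0.0000 + 0.8600·32.6750] = 27.5495; exercise value = 26.5000 ≤ continuation, so V_d = 27.5495
Node 0 (S = 130): continuation = 1/1.02·[0.1400·0.0000 + 0.8600·27.5495] = 23.2280; exercise value = 20.0000 ≤ continuation, so V_0 = 23.2280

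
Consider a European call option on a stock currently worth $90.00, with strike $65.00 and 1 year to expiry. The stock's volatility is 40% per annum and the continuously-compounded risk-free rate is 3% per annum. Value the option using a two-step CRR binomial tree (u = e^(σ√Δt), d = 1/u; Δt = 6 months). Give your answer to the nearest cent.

CRR parameters: u = e^(σ√Δt) = e^(0.4·√0.5) = 1.3269, d = 1/u = 0.7536
Per-period rate: rΔt = 0.03·0.5 = 0.015, so R = e^0.015 = 1.0151
Risk-neutral probability p = (e^0.015 − 0.7536)/(1.3269 − 0.7536) = 0.2615/0.5733 = 0.4561
Terminal stock prices: S_uu = 158.5, S_ud = 90, S_dd = 51.12
Terminal payoffs (S − K): max(93.46, 0) = 93.46, max(25, 0) = 25, max(-13.88, 0) = 0
Node u (S = 119.4): V_u = e^(−0.015)·[0.4561·93.4589 + 0.5439·25.0000] = 55.3884
Node d (S = 67.83): V_d = e^(−0.015)·[0.4561·25.0000 + 0.5439·0.0000] = 11.2332
Node 0 (S = 90): V_0 = e^(−0.015)·[0.4561·55.3884 + 0.5439·11.2332] = 30.9062

$30.91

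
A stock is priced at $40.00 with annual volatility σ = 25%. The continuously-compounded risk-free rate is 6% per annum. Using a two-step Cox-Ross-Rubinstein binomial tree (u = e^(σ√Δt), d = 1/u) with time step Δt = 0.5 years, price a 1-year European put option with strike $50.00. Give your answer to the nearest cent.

$9.01

CRR parameters: u = e^(σ√Δt) = e^(0.25·√0.5) = 1.1934, d = 1/u = 0.8380
Per-period rate: rΔt = 0.06·0.5 = 0.03, so R = e^0.03 = 1.0305
Risk-neutral probability p = (e^0.03 − 0.8380)/(1.1934 − 0.8380) = 0.1925/0.3554 = 0.5416
Terminal stock prices: S_uu = 56.96, S_ud = 40, S_dd = 28.09
Terminal payoffs (K − S): max(-6.965, 0) = 0, max(10, 0) = 10, max(21.91, 0) = 21.91
Node u (S = 47.73): V_u = e^(−0.03)·[0.5416·0.0000 + 0.4584·10.0000] = 4.4484
Node d (S = 33.52): V_d = e^(−0.03)·[0.5416·10.0000 + 0.4584·21.9125] = 15.0036
Node 0 (S = 40): V_0 = e^(−0.03)·[0.5416·4.4484 + 0.4584·15.0036] = 9.0123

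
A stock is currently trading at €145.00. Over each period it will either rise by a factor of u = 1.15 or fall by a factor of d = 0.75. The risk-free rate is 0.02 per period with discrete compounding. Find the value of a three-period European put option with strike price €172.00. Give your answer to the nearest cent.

€31.14

Risk-neutral probability p = (1 + 0.02 − 0.75)/(1.15 − 0.75) = 0.2700/0.4000 = 0.6750
Terminal stock prices: S_uuu = 220.5, S_uud = 143.8, S_udd = 93.8, S_ddd = 61.17
Terminal payoffs (K − S): max(-48.53, 0) = 0, max(28.18, 0) = 28.18, max(78.2, 0) = 78.2, max(110.8, 0) = 110.8
Node uu (S = 191.8): V_uu = 1/1.02·[0.6750·0.0000 + 0.3250·28.1781] = 8.9783
Node ud (S = 125.1): V_ud = 1/1.02·[0.6750·28.1781 + 0.3250·78.2031] = 43.5650
Node dd (S = 81.56): V_dd = 1/1.02·[0.6750·78.2031 + 0.3250·110.8281] = 87.0650
Node u (S = 166.8): V_u = 1/1.02·[0.6750·8.9783 + 0.3250·43.5650] = 19.8225
Node d (S = 108.8): V_d = 1/1.02·[0.6750·43.5650 + 0.3250·87.0650] = 56.5710
Node 0 (S = 145): V_0 = 1/1.02·[0.6750·19.8225 + 0.3250·56.5710] = 31.1429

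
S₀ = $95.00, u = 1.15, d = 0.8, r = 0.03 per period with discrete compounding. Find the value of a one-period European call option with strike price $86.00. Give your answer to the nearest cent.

Risk-neutral probability p = (1 + 0.03 − 0.8)/(1.15 − 0.8) = 0.2300/0.3500 = 0.6571
Terminal stock prices: S_u = 109.2, S_d = 76
Terminal payoffs (S − K): max(23.25, 0) = 23.25, max(-10, 0) = 0
Node 0 (S = 95): V_0 = 1/1.03·[0.6571·23.2500 + 0.3429·0.0000] = 14.8336

$14.83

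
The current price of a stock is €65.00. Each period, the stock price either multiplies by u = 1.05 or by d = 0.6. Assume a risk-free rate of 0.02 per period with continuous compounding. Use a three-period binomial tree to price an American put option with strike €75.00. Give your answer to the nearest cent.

Risk-neutral probability p = (e^0.02 − 0.6)/(1.05 − 0.6) = 0.4202/0.4500 = 0.9338
Terminal stock prices: S_uuu = 75.25, S_uud = 43, S_udd = 24.57, S_ddd = 14.04
Terminal payoffs (K − S): max(-0.2456, 0) = 0, max(32, 0) = 32, max(50.43, 0) = 50.43, max(60.96, 0) = 60.96
Node uu (S = 71.66): continuation = e^(−0.02)·[0.9338·0.0000 + 0.0662·32.0025] = 2.0772; exercise value = 3.3375 > continuation, so V_uu = 3.3375 (exercise)
Node ud (S = 40.95): continuation = e^(−0.02)·[0.9338·32.0025 + 0.0662·50.4300] = 32.5649; exercise value = 34.0500 > continuation, so V_ud = 34.0500 (exercise)
Node dd (S = 23.4): continuation = e^(−0.02)·[0.9338·50.4300 + 0.0662·60.9600] = 50.1149; exercise value = 51.6000 > continuation, so V_dd = 51.6000 (exercise)
Node u (S = 68.25): continuation = e^(−0.02)·[0.9338·3.3375 + 0.0662·34.0500] = 5.2649; exercise value = 6.7500 > continuation, so V_u = 6.7500 (exercise)
Node d (S = 39): continuation = e^(−0.02)·[0.9338·34.0500 + 0.0662·51.6000] = 34.5149; exercise value = 36.0000 > continuation, so V_d = 36.0000 (exercise)
Node 0 (S = 65): continuation = e^(−0.02)·[0.9338·6.7500 + 0.0662·36.0000] = 8.5149; exercise value = 10.0000 > continuation, so V_0 = 10.0000 (exercise)

€10.00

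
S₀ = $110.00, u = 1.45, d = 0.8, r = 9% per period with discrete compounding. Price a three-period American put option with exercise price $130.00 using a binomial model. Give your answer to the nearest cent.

Risk-neutral probability p = (1 + 0.09 − 0.8)/(1.45 − 0.8) = 0.2900/0.6500 = 0.4462
Terminal stock prices: S_uuu = 335.3, S_uud = 185, S_udd = 102.1, S_ddd = 56.32
Terminal payoffs (K − S): max(-205.3, 0) = 0, max(-55.02, 0) = 0, max(27.92, 0) = 27.92, max(73.68, 0) = 73.68
Node uu (S = 231.3): continuation = 1/1.09·[0.4462·0.0000 + 0.5538·0.0000] = 0.0000; exercise value = 0.0000 ≤ continuation, so V_uu = 0.0000
Node ud (S = 127.6): continuation = 1/1.09·[0.4462·0.0000 + 0.5538·27.9200] = 14.1866; exercise value = 2.4000 ≤ continuation, so V_ud = 14.1866
Node dd (S = 70.4): continuation = 1/1.09·[0.4462·27.9200 + 0.5538·73.6800] = 48.8661; exercise value = 59.6000 > continuation, so V_dd = 59.6000 (exercise)
Node u (S = 159.5): continuation = 1/1.09·[0.4462·0.0000 + 0.5538·14.1866] = 7.2084; exercise value = 0.0000 ≤ continuation, so V_u = 7.2084
Node d (S = 88): continuation = 1/1.09·[0.4462·14.1866 + 0.5538·59.6000] = 36.0905; exercise value = 42.0000 > continuation, so V_d = 42.0000 (exercise)
Node 0 (S = 110): continuation = 1/1.09·[0.4462·7.2084 + 0.5538·42.0000] = 24.2914; exercise value = 20.0000 ≤ continuation, so V_0 = 24.2914

$24.29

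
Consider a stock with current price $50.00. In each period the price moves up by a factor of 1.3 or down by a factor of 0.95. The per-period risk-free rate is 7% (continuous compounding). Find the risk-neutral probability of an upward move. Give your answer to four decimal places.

p = 0.3500

Risk-neutral probability p = (e^0.07 − 0.95)/(1.3 − 0.95) = 0.1225/0.3500 = 0.3500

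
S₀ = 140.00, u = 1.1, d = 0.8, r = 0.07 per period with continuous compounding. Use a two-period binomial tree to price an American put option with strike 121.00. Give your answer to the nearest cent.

0.77

Risk-neutral probability p = (e^0.07 − 0.8)/(1.1 − 0.8) = 0.2725/0.3000 = 0.9084
Terminal stock prices: S_uu = 169.4, S_ud = 123.2, S_dd = 89.6
Terminal payoffs (K − S): max(-48.4, 0) = 0, max(-2.2, 0) = 0, max(31.4, 0) = 31.4
Node u (S = 154): continuation = e^(−0.07)·[0.9084·0.0000 + 0.0916·0.0000] = 0.0000; exercise value = 0.0000 ≤ continuation, so V_u = 0.0000
Node d (S = 112): continuation = e^(−0.07)·[0.9084·0.0000 + 0.0916·31.4000] = 2.6829; exercise value = 9.0000 > continuation, so V_d = 9.0000 (exercise)
Node 0 (S = 140): continuation = e^(−0.07)·[0.9084·0.0000 + 0.0916·9.0000] = 0.7690; exercise value = 0.0000 ≤ continuation, so V_0 = 0.7690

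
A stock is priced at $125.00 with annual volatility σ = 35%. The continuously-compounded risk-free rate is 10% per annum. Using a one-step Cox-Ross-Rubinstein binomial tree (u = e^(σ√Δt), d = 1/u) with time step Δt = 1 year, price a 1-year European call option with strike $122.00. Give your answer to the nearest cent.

CRR parameters: u = e^(σ√Δt) = e^(0.35·√1) = 1.4191, d = 1/u = 0.7047
Per-period rate: rΔt = 0.1·1 = 0.1, so R = e^0.1 = 1.1052
Risk-neutral probability p = (e^0.1 − 0.7047)/(1.4191 − 0.7047) = 0.4005/0.7144 = 0.5606
Terminal stock prices: S_u = 177.4, S_d = 88.09
Terminal payoffs (S − K): max(55.38, 0) = 55.38, max(-33.91, 0) = 0
Node 0 (S = 125): V_0 = e^(−0.1)·[0.5606·55.3834 + 0.4394·0.0000] = 28.0935

$28.09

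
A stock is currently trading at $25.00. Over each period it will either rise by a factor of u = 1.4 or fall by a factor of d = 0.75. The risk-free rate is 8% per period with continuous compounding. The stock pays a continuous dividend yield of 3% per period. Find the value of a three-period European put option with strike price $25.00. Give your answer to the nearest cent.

$3.43

Per-period risk-free factor R = e^0.08 = 1.0833; dividend-adjusted growth = e^(0.08−0.03) = 1.0513.
Risk-neutral probability p = (1.0513 − 0.75)/(1.4 − 0.75) = 0.3013/0.6500 = 0.4635
Terminal stock prices: S_uuu = 68.6, S_uud = 36.75, S_udd = 19.69, S_ddd = 10.55
Terminal payoffs (K − S): max(-43.6, 0) = 0, max(-11.75, 0) = 0, max(5.312, 0) = 5.312, max(14.45, 0) = 14.45
Node uu (S = 49): V_uu = e^(−0.08)·[0.4635·0.0000 + 0.5365·0.0000] = 0.0000
Node ud (S = 26.25): V_ud = e^(−0.08)·[0.4635·0.0000 + 0.5365·5.3125] = 2.6311
Node dd (S = 14.06): V_dd = e^(−0.08)·[0.4635·5.3125 + 0.5365·14.4531] = 9.4310
Node u (S = 35): V_u = e^(−0.08)·[0.4635·0.0000 + 0.5365·2.6311] = 1.3030
Node d (S = 18.75): V_d = e^(−0.08)·[0.4635·2.6311 + 0.5365·9.4310] = 5.7965
Node 0 (S = 25): V_0 = e^(−0.08)·[0.4635·1.3030 + 0.5365·5.7965] = 3.4283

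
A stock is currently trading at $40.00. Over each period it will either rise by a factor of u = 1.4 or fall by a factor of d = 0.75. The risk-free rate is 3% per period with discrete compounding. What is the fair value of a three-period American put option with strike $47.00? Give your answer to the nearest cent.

$11.44

Risk-neutral probability p = (1 + 0.03 − 0.75)/(1.4 − 0.75) = 0.2800/0.6500 = 0.4308
Terminal stock prices: S_uuu = 109.8, S_uud = 58.8, S_udd = 31.5, S_ddd = 16.88
Terminal payoffs (K − S): max(-62.76, 0) = 0, max(-11.8, 0) = 0, max(15.5, 0) = 15.5, max(30.12, 0) = 30.12
Node uu (S = 78.4): continuation = 1/1.03·[0.4308·0.0000 + 0.5692·0.0000] = 0.0000; exercise value = 0.0000 ≤ continuation, so V_uu = 0.0000
Node ud (S = 42): continuation = 1/1.03·[0.4308·0.0000 + 0.5692·15.5000] = 8.5661; exercise value = 5.0000 ≤ continuation, so V_ud = 8.5661
Node dd (S = 22.5): continuation = 1/1.03·[0.4308·15.5000 + 0.5692·30.1250] = 23.1311; exercise value = 24.5000 > continuation, so V_dd = 24.5000 (exercise)
Node u (S = 56): continuation = 1/1.03·[0.4308·0.0000 + 0.5692·8.5661] = 4.7341; exercise value = 0.0000 ≤ continuation, so V_u = 4.7341
Node d (S = 30): continuation = 1/1.03·[0.4308·8.5661 + 0.5692·24.5000] = 17.1225; exercise value = 17.0000 ≤ continuation, so V_d = 17.1225
Node 0 (S = 40): continuation = 1/1.03·[0.4308·4.7341 + 0.5692·17.1225] = 11.4427; exercise value = 7.0000 ≤ continuation, so V_0 = 11.4427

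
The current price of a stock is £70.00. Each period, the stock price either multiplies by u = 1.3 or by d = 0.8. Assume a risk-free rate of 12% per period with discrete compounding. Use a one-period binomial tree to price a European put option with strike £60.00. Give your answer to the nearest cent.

Risk-neutral probability p = (1 + 0.12 − 0.8)/(1.3 − 0.8) = 0.3200/0.5000 = 0.6400
Terminal stock prices: S_u = 91, S_d = 56
Terminal payoffs (K − S): max(-31, 0) = 0, max(4, 0) = 4
Node 0 (S = 70): V_0 = 1/1.12·[0.6400·0.0000 + 0.3600·4.0000] = 1.2857

£1.29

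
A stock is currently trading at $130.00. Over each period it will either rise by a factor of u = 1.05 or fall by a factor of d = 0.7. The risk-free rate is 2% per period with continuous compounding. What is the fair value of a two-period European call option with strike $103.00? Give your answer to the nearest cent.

Risk-neutral probability p = (e^0.02 − 0.7)/(1.05 − 0.7) = 0.3202/0.3500 = 0.9149
Terminal stock prices: S_uu = 143.3, S_ud = 95.55, S_dd = 63.7
Terminal payoffs (S − K): max(40.33, 0) = 40.33, max(-7.45, 0) = 0, max(-39.3, 0) = 0
Node u (S = 136.5): V_u = e^(−0.02)·[0.9149·40.3250 + 0.0851·0.0000] = 36.1613
Node d (S = 91): V_d = e^(−0.02)·[0.9149·0.0000 + 0.0851·0.0000] = 0.0000
Node 0 (S = 130): V_0 = e^(−0.02)·[0.9149·36.1613 + 0.0851·0.0000] = 32.4274

$32.43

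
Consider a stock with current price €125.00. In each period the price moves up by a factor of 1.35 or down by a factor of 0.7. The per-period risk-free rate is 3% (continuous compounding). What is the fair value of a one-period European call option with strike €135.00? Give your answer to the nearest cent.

€16.65

Risk-neutral probability p = (e^0.03 − 0.7)/(1.35 − 0.7) = 0.3305/0.6500 = 0.5084
Terminal stock prices: S_u = 168.8, S_d = 87.5
Terminal payoffs (S − K): max(33.75, 0) = 33.75, max(-47.5, 0) = 0
Node 0 (S = 125): V_0 = e^(−0.03)·[0.5084·33.7500 + 0.4916·0.0000] = 16.6511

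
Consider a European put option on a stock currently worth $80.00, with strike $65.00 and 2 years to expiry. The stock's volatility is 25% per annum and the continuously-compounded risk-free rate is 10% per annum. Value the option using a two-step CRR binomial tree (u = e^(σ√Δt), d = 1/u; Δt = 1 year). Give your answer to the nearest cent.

CRR parameters: u = e^(σ√Δt) = e^(0.25·√1) = 1.2840, d = 1/u = 0.7788
Per-period rate: rΔt = 0.1·1 = 0.1, so R = e^0.1 = 1.1052
Risk-neutral probability p = (e^0.1 − 0.7788)/(1.2840 − 0.7788) = 0.3264/0.5052 = 0.6460
Terminal stock prices: S_uu = 131.9, S_ud = 80, S_dd = 48.52
Terminal payoffs (K − S): max(-66.9, 0) = 0, max(-15, 0) = 0, max(16.48, 0) = 16.48
Node u (S = 102.7): V_u = e^(−0.1)·[0.6460·0.0000 + 0.3540·0.0000] = 0.0000
Node d (S = 62.3): V_d = e^(−0.1)·[0.6460·0.0000 + 0.3540·16.4775] = 5.2781
Node 0 (S = 80): V_0 = e^(−0.1)·[0.6460·0.0000 + 0.3540·5.2781] = 1.6907

$1.69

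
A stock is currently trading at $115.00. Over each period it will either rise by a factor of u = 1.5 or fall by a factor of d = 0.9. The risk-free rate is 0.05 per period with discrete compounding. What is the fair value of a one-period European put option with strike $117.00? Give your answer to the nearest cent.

$9.64

Risk-neutral probability p = (1 + 0.05 − 0.9)/(1.5 − 0.9) = 0.1500/0.6000 = 0.2500
Terminal stock prices: S_u = 172.5, S_d = 103.5
Terminal payoffs (K − S): max(-55.5, 0) = 0, max(13.5, 0) = 13.5
Node 0 (S = 115): V_0 = 1/1.05·[0.2500·0.0000 + 0.7500·13.5000] = 9.6429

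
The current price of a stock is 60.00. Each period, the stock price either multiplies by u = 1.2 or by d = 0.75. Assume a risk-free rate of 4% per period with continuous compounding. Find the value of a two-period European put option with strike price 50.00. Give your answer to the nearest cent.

1.88

Risk-neutral probability p = (e^0.04 − 0.75)/(1.2 − 0.75) = 0.2908/0.4500 = 0.6462
Terminal stock prices: S_uu = 86.4, S_ud = 54, S_dd = 33.75
Terminal payoffs (K − S): max(-36.4, 0) = 0, max(-4, 0) = 0, max(16.25, 0) = 16.25
Node u (S = 72): V_u = e^(−0.04)·[0.6462·0.0000 + 0.3538·0.0000] = 0.0000
Node d (S = 45): V_d = e^(−0.04)·[0.6462·0.0000 + 0.3538·16.2500] = 5.5231
Node 0 (S = 60): V_0 = e^(−0.04)·[0.6462·0.0000 + 0.3538·5.5231] = 1.8772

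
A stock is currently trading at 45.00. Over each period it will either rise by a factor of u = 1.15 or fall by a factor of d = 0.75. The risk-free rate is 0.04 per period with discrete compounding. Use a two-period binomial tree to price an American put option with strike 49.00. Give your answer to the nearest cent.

5.91

Risk-neutral probability p = (1 + 0.04 − 0.75)/(1.15 − 0.75) = 0.2900/0.4000 = 0.7250
Terminal stock prices: S_uu = 59.51, S_ud = 38.81, S_dd = 25.31
Terminal payoffs (K − S): max(-10.51, 0) = 0, max(10.19, 0) = 10.19, max(23.69, 0) = 23.69
Node u (S = 51.75): continuation = 1/1.04·[0.7250·0.0000 + 0.2750·10.1875] = 2.6938; exercise value = 0.0000 ≤ continuation, so V_u = 2.6938
Node d (S = 33.75): continuation = 1/1.04·[0.7250·10.1875 + 0.2750·23.6875] = 13.3654; exercise value = 15.2500 > continuation, so V_d = 15.2500 (exercise)
Node 0 (S = 45): continuation = 1/1.04·[0.7250·2.6938 + 0.2750·15.2500] = 5.9103; exercise value = 4.0000 ≤ continuation, so V_0 = 5.9103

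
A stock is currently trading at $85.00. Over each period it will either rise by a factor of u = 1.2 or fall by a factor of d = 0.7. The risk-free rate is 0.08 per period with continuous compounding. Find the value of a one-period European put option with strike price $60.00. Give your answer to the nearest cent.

Risk-neutral probability p = (e^0.08 − 0.7)/(1.2 − 0.7) = 0.3833/0.5000 = 0.7666
Terminal stock prices: S_u = 102, S_d = 59.5
Terminal payoffs (K − S): max(-42, 0) = 0, max(0.5, 0) = 0.5
Node 0 (S = 85): V_0 = e^(−0.08)·[0.7666·0.0000 + 0.2334·0.5000] = 0.1077

$0.11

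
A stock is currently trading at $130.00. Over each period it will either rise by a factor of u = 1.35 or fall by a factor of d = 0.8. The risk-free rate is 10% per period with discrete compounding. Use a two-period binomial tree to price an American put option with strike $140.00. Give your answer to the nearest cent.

$14.88

Risk-neutral probability p = (1 + 0.1 − 0.8)/(1.35 − 0.8) = 0.3000/0.5500 = 0.5455
Terminal stock prices: S_uu = 236.9, S_ud = 140.4, S_dd = 83.2
Terminal payoffs (K − S): max(-96.93, 0) = 0, max(-0.4, 0) = 0, max(56.8, 0) = 56.8
Node u (S = 175.5): continuation = 1/1.1·[0.5455·0.0000 + 0.4545·0.0000] = 0.0000; exercise value = 0.0000 ≤ continuation, so V_u = 0.0000
Node d (S = 104): continuation = 1/1.1·[0.5455·0.0000 + 0.4545·56.8000] = 23.4711; exercise value = 36.0000 > continuation, so V_d = 36.0000 (exercise)
Node 0 (S = 130): continuation = 1/1.1·[0.5455·0.0000 + 0.4545·36.0000] = 14.8760; exercise value = 10.0000 ≤ continuation, so V_0 = 14.8760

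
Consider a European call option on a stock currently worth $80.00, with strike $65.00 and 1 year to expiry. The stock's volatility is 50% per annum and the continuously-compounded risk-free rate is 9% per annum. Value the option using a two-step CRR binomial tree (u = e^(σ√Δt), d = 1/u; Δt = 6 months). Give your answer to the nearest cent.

$27.00

CRR parameters: u = e^(σ√Δt) = e^(0.5·√0.5) = 1.4241, d = 1/u = 0.7022
Per-period rate: rΔt = 0.09·0.5 = 0.045, so R = e^0.045 = 1.0460
Risk-neutral probability p = (e^0.045 − 0.7022)/(1.4241 − 0.7022) = 0.3438/0.7219 = 0.4763
Terminal stock prices: S_uu = 162.2, S_ud = 80, S_dd = 39.45
Terminal payoffs (S − K): max(97.25, 0) = 97.25, max(15, 0) = 15, max(-25.55, 0) = 0
Node u (S = 113.9): V_u = e^(−0.045)·[0.4763·97.2492 + 0.5237·15.0000] = 51.7897
Node d (S = 56.18): V_d = e^(−0.045)·[0.4763·15.0000 + 0.5237·0.0000] = 6.8298
Node 0 (S = 80): V_0 = e^(−0.045)·[0.4763·51.7897 + 0.5237·6.8298] = 27.0004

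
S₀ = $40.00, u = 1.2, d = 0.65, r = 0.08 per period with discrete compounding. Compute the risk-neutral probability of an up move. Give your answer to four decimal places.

p = 0.7818

Risk-neutral probability p = (1 + 0.08 − 0.65)/(1.2 − 0.65) = 0.4300/0.5500 = 0.7818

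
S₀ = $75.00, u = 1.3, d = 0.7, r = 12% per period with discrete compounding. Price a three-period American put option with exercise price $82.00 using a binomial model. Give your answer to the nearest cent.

Risk-neutral probability p = (1 + 0.12 − 0.7)/(1.3 − 0.7) = 0.4200/0.6000 = 0.7000
Terminal stock prices: S_uuu = 164.8, S_uud = 88.73, S_udd = 47.77, S_ddd = 25.72
Terminal payoffs (K − S): max(-82.78, 0) = 0, max(-6.725, 0) = 0, max(34.23, 0) = 34.23, max(56.28, 0) = 56.28
Node uu (S = 126.8): continuation = 1/1.12·[0.7000·0.0000 + 0.3000·0.0000] = 0.0000; exercise value = 0.0000 ≤ continuation, so V_uu = 0.0000
Node ud (S = 68.25): continuation = 1/1.12·[0.7000·0.0000 + 0.3000·34.2250] = 9.1674; exercise value = 13.7500 > continuation, so V_ud = 13.7500 (exercise)
Node dd (S = 36.75): continuation = 1/1.12·[0.7000·34.2250 + 0.3000·56.2750] = 36.4643; exercise value = 45.2500 > continuation, so V_dd = 45.2500 (exercise)
Node u (S = 97.5): continuation = 1/1.12·[0.7000·0.0000 + 0.3000·13.7500] = 3.6830; exercise value = 0.0000 ≤ continuation, so V_u = 3.6830
Node d (S = 52.5): continuation = 1/1.12·[0.7000·13.7500 + 0.3000·45.2500] = 20.7143; exercise value = 29.5000 > continuation, so V_d = 29.5000 (exercise)
Node 0 (S = 75): continuation = 1/1.12·[0.7000·3.6830 + 0.3000·29.5000] = 10.2037; exercise value = 7.0000 ≤ continuation, so V_0 = 10.2037

$10.20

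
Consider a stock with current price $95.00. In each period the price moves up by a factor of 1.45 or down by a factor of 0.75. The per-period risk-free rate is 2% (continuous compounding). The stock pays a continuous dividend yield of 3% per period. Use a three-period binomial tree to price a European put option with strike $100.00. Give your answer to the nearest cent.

$25.43

Per-period risk-free factor R = e^0.02 = 1.0202; dividend-adjusted growth = e^(0.02−0.03) = 0.9900.
Risk-neutral probability p = (0.9900 − 0.75)/(1.45 − 0.75) = 0.2400/0.7000 = 0.3429
Terminal stock prices: S_uuu = 289.6, S_uud = 149.8, S_udd = 77.48, S_ddd = 40.08
Terminal payoffs (K − S): max(-189.6, 0) = 0, max(-49.8, 0) = 0, max(22.52, 0) = 22.52, max(59.92, 0) = 59.92
Node uu (S = 199.7): V_uu = e^(−0.02)·[0.3429·0.0000 + 0.6571·0.0000] = 0.0000
Node ud (S = 103.3): V_ud = e^(−0.02)·[0.3429·0.0000 + 0.6571·22.5156] = 14.5014
Node dd (S = 53.44): V_dd = e^(−0.02)·[0.3429·22.5156 + 0.6571·59.9219] = 46.1617
Node u (S = 137.8): V_u = e^(−0.02)·[0.3429·0.0000 + 0.6571·14.5014] = 9.3398
Node d (S = 71.25): V_d = e^(−0.02)·[0.3429·14.5014 + 0.6571·46.1617] = 34.6054
Node 0 (S = 95): V_0 = e^(−0.02)·[0.3429·9.3398 + 0.6571·34.6054] = 25.4274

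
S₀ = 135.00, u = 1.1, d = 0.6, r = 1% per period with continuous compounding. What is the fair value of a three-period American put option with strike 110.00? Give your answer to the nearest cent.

Risk-neutral probability p = (e^0.01 − 0.6)/(1.1 − 0.6) = 0.4101/0.5000 = 0.8201
Terminal stock prices: S_uuu = 179.7, S_uud = 98.01, S_udd = 53.46, S_ddd = 29.16
Terminal payoffs (K − S): max(-69.69, 0) = 0, max(11.99, 0) = 11.99, max(56.54, 0) = 56.54, max(80.84, 0) = 80.84
Node uu (S = 163.4): continuation = e^(−0.01)·[0.8201·0.0000 + 0.1799·11.9900] = 2.1355; exercise value = 0.0000 ≤ continuation, so V_uu = 2.1355
Node ud (S = 89.1): continuation = e^(−0.01)·[0.8201·11.9900 + 0.1799·56.5400] = 19.8055; exercise value = 20.9000 > continuation, so V_ud = 20.9000 (exercise)
Node dd (S = 48.6): continuation = e^(−0.01)·[0.8201·56.5400 + 0.1799·80.8400] = 60.3055; exercise value = 61.4000 > continuation, so V_dd = 61.4000 (exercise)
Node u (S = 148.5): continuation = e^(−0.01)·[0.8201·2.1355 + 0.1799·20.9000] = 5.4564; exercise value = 0.0000 ≤ continuation, so V_u = 5.4564
Node d (S = 81): continuation = e^(−0.01)·[0.8201·20.9000 + 0.1799·61.4000] = 27.9055; exercise value = 29.0000 > continuation, so V_d = 29.0000 (exercise)
Node 0 (S = 135): continuation = e^(−0.01)·[0.8201·5.4564 + 0.1799·29.0000] = 9.5955; exercise value = 0.0000 ≤ continuation, so V_0 = 9.5955

9.60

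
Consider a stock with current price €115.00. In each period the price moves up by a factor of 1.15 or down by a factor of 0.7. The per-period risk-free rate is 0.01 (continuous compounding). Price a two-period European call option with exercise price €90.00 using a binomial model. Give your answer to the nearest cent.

Risk-neutral probability p = (e^0.01 − 0.7)/(1.15 − 0.7) = 0.3101/0.4500 = 0.6890
Terminal stock prices: S_uu = 152.1, S_ud = 92.57, S_dd = 56.35
Terminal payoffs (S − K): max(62.09, 0) = 62.09, max(2.575, 0) = 2.575, max(-33.65, 0) = 0
Node u (S = 132.2): V_u = e^(−0.01)·[0.6890·62.0875 + 0.3110·2.5750] = 43.1455
Node d (S = 80.5): V_d = e^(−0.01)·[0.6890·2.5750 + 0.3110·0.0000] = 1.7565
Node 0 (S = 115): V_0 = e^(−0.01)·[0.6890·43.1455 + 0.3110·1.7565] = 29.9723

€29.97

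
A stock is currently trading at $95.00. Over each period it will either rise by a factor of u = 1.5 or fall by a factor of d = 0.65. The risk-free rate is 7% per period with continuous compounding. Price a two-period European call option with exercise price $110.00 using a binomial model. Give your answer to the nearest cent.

$22.29

Risk-neutral probability p = (e^0.07 − 0.65)/(1.5 − 0.65) = 0.4225/0.8500 = 0.4971
Terminal stock prices: S_uu = 213.8, S_ud = 92.62, S_dd = 40.14
Terminal payoffs (S − K): max(103.8, 0) = 103.8, max(-17.38, 0) = 0, max(-69.86, 0) = 0
Node u (S = 142.5): V_u = e^(−0.07)·[0.4971·103.7500 + 0.5029·0.0000] = 48.0843
Node d (S = 61.75): V_d = e^(−0.07)·[0.4971·0.0000 + 0.5029·0.0000] = 0.0000
Node 0 (S = 95): V_0 = e^(−0.07)·[0.4971·48.0843 + 0.5029·0.0000] = 22.2853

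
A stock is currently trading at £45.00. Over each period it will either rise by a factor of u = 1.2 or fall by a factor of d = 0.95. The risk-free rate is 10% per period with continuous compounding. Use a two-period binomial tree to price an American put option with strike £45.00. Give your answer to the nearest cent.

£0.77

Risk-neutral probability p = (e^0.1 − 0.95)/(1.2 − 0.95) = 0.1552/0.2500 = 0.6207
Terminal stock prices: S_uu = 64.8, S_ud = 51.3, S_dd = 40.61
Terminal payoffs (K − S): max(-19.8, 0) = 0, max(-6.3, 0) = 0, max(4.388, 0) = 4.388
Node u (S = 54): continuation = e^(−0.1)·[0.6207·0.0000 + 0.3793·0.0000] = 0.0000; exercise value = 0.0000 ≤ continuation, so V_u = 0.0000
Node d (S = 42.75): continuation = e^(−0.1)·[0.6207·0.0000 + 0.3793·4.3875] = 1.5059; exercise value = 2.2500 > continuation, so V_d = 2.2500 (exercise)
Node 0 (S = 45): continuation = e^(−0.1)·[0.6207·0.0000 + 0.3793·2.2500] = 0.7722; exercise value = 0.0000 ≤ continuation, so V_0 = 0.7722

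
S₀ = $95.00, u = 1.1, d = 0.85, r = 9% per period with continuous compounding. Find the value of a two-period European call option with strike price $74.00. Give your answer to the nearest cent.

$33.19

Risk-neutral probability p = (e^0.09 − 0.85)/(1.1 − 0.85) = 0.2442/0.2500 = 0.9767
Terminal stock prices: S_uu = 115, S_ud = 88.83, S_dd = 68.64
Terminal payoffs (S − K): max(40.95, 0) = 40.95, max(14.83, 0) = 14.83, max(-5.363, 0) = 0
Node u (S = 104.5): V_u = e^(−0.09)·[0.9767·40.9500 + 0.0233·14.8250] = 36.8691
Node d (S = 80.75): V_d = e^(−0.09)·[0.9767·14.8250 + 0.0233·0.0000] = 13.2333
Node 0 (S = 95): V_0 = e^(−0.09)·[0.9767·36.8691 + 0.0233·13.2333] = 33.1924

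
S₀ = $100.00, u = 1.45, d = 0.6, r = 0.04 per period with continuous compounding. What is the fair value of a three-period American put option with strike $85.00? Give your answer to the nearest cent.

$17.47

Risk-neutral probability p = (e^0.04 − 0.6)/(1.45 − 0.6) = 0.4408/0.8500 = 0.5186
Terminal stock prices: S_uuu = 304.9, S_uud = 126.1, S_udd = 52.2, S_ddd = 21.6
Terminal payoffs (K − S): max(-219.9, 0) = 0, max(-41.15, 0) = 0, max(32.8, 0) = 32.8, max(63.4, 0) = 63.4
Node uu (S = 210.2): continuation = e^(−0.04)·[0.5186·0.0000 + 0.4814·0.0000] = 0.0000; exercise value = 0.0000 ≤ continuation, so V_uu = 0.0000
Node ud (S = 87): continuation = e^(−0.04)·[0.5186·0.0000 + 0.4814·32.8000] = 15.1708; exercise value = 0.0000 ≤ continuation, so V_ud = 15.1708
Node dd (S = 36): continuation = e^(−0.04)·[0.5186·32.8000 + 0.4814·63.4000] = 45.6671; exercise value = 49.0000 > continuation, so V_dd = 49.0000 (exercise)
Node u (S = 145): continuation = e^(−0.04)·[0.5186·0.0000 + 0.4814·15.1708] = 7.0168; exercise value = 0.0000 ≤ continuation, so V_u = 7.0168
Node d (S = 60): continuation = e^(−0.04)·[0.5186·15.1708 + 0.4814·49.0000] = 30.2227; exercise value = 25.0000 ≤ continuation, so V_d = 30.2227
Node 0 (S = 100): continuation = e^(−0.04)·[0.5186·7.0168 + 0.4814·30.2227] = 17.4750; exercise value = 0.0000 ≤ continuation, so V_0 = 17.4750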